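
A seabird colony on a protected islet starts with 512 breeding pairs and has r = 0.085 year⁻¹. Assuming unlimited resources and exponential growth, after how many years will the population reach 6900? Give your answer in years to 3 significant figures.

30.6 years

Set N₀·e^(rt) = 6900: e^(0.085·t) = 6900/512 = 13.477.
0.085·t = ln(13.477) = 2.601, so t = 2.601/0.085 = 30.599.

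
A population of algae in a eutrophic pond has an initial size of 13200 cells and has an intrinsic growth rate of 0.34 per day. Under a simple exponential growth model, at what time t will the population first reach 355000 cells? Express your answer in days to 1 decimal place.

Set N₀·e^(rt) = 355000: e^(0.34·t) = 355000/13200 = 26.894.
0.34·t = ln(26.894) = 3.2919, so t = 3.2919/0.34 = 9.6821.

9.7 days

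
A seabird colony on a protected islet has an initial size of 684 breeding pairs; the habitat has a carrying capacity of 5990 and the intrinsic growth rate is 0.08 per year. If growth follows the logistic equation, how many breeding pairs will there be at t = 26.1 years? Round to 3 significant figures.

3050 breeding pairs

A = (K − N₀)/N₀ = (5990 − 684)/684 = 7.7573.
N(t) = K/(1 + A·e^(−rt)) = 5990/(1 + 7.7573×e^(−0.08×26.1)).
e^(−2.088) = 0.12393; denominator = 1 + 7.7573×0.12393 = 1.9614.
N = 5990/1.9614 = 3053.94.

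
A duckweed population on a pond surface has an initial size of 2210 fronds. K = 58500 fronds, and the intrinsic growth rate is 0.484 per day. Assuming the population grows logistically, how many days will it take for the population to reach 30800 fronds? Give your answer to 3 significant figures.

A = (K − N₀)/N₀ = (58500 − 2210)/2210 = 25.471.
Solve 58500/(1 + 25.471·e^(−0.484t)) = 30800: 1 + 25.471·e^(−0.484t) = 1.8994, so e^(−0.484t) = 0.0353094.
−0.484·t = ln(0.0353094) = -3.3436, so t = 3.3436/0.484 = 6.9083.

6.91 days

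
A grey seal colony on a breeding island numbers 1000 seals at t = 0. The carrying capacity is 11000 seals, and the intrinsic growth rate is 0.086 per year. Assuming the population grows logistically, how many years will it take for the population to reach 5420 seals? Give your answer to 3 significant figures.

A = (K − N₀)/N₀ = (11000 − 1000)/1000 = 10.
Solve 11000/(1 + 10·e^(−0.086t)) = 5420: 1 + 10·e^(−0.086t) = 2.0295, so e^(−0.086t) = 0.102952.
−0.086·t = ln(0.102952) = -2.2735, so t = 2.2735/0.086 = 26.436.

26.4 years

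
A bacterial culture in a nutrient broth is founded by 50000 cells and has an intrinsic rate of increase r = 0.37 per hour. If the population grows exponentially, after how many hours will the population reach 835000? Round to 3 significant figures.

7.61 hours

Set N₀·e^(rt) = 835000: e^(0.37·t) = 835000/50000 = 16.7.
0.37·t = ln(16.7) = 2.8154, so t = 2.8154/0.37 = 7.6092.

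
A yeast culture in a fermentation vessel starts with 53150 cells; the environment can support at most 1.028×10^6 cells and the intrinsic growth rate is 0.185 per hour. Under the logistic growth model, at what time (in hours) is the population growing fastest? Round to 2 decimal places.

Logistic growth is fastest at N = K/2 = 514000.
A = (K − N₀)/N₀ = 18.341. Set K/(1 + A·e^(−rt)) = K/2 → A·e^(−rt) = 1.
e^(−0.185t) = 1/18.341 = 0.0545212, so t = ln(18.341)/0.185 = 2.9092/0.185 = 15.725.

15.73 hours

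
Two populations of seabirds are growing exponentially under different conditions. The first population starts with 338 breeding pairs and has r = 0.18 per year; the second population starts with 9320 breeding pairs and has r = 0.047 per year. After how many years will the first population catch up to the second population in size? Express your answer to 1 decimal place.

24.9 years

Set 338·e^(0.18t) = 9320·e^(0.047t).
e^((0.18 − 0.047)t) = 9320/338 → e^(0.133·t) = 27.574.
0.133·t = ln(27.574) = 3.3169, so t = 3.3169/0.133 = 24.939.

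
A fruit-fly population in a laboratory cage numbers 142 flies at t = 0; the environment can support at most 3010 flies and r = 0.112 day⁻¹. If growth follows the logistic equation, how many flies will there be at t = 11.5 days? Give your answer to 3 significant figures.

458 flies

A = (K − N₀)/N₀ = (3010 − 142)/142 = 20.197.
N(t) = K/(1 + A·e^(−rt)) = 3010/(1 + 20.197×e^(−0.112×11.5)).
e^(−1.288) = 0.27582; denominator = 1 + 20.197×0.27582 = 6.5708.
N = 3010/6.5708 = 458.086.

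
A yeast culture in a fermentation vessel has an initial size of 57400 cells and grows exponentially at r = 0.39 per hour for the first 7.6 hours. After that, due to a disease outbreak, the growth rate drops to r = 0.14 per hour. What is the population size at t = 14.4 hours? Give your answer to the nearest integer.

Phase 1: N(7.6) = 57400·e^(0.39×7.6) = 57400·e^2.964 = 1.112143×10^6.
Phase 2 runs for 14.4 − 7.6 = 6.8 hours at r = 0.14.
N(14.4) = 1.112143×10^6·e^(0.14×6.8) = 1.112143×10^6·e^0.952 = 2.881437×10^6.

2881437 cells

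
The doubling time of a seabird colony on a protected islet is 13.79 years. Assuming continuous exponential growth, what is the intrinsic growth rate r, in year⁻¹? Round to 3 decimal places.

r = ln(2)/t_d = 0.6931/13.79 = 0.050264.

0.050 per year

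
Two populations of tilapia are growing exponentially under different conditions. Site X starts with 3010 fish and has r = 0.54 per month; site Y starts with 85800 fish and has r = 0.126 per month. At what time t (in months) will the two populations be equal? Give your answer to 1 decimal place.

Set 3010·e^(0.54t) = 85800·e^(0.126t).
e^((0.54 − 0.126)t) = 85800/3010 → e^(0.414·t) = 28.505.
0.414·t = ln(28.505) = 3.3501, so t = 3.3501/0.414 = 8.092.

8.1 months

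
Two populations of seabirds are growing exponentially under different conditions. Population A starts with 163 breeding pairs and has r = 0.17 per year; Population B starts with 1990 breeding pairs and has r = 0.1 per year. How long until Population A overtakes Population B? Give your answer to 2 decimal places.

Set 163·e^(0.17t) = 1990·e^(0.1t).
e^((0.17 − 0.1)t) = 1990/163 → e^(0.07·t) = 12.209.
0.07·t = ln(12.209) = 2.5021, so t = 2.5021/0.07 = 35.745.

35.74 years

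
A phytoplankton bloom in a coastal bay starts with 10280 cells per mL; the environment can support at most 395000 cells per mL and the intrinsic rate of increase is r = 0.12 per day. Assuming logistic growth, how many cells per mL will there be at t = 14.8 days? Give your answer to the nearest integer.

A = (K − N₀)/N₀ = (395000 − 10280)/10280 = 37.424.
N(t) = K/(1 + A·e^(−rt)) = 395000/(1 + 37.424×e^(−0.12×14.8)).
e^(−1.776) = 0.16931; denominator = 1 + 37.424×0.16931 = 7.3364.
N = 395000/7.3364 = 53840.9.

53841 cells per mL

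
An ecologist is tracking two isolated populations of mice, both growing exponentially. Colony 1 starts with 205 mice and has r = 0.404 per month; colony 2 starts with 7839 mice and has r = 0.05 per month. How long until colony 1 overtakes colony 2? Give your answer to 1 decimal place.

Set 205·e^(0.404t) = 7839·e^(0.05t).
e^((0.404 − 0.05)t) = 7839/205 → e^(0.354·t) = 38.239.
0.354·t = ln(38.239) = 3.6439, so t = 3.6439/0.354 = 10.293.

10.3 months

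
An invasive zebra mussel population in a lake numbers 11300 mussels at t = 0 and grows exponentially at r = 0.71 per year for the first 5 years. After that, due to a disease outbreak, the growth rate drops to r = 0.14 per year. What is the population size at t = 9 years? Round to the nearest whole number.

Phase 1: N(5) = 11300·e^(0.71×5) = 11300·e^3.55 = 393390.
Phase 2 runs for 9 − 5 = 4 years at r = 0.14.
N(9) = 393390·e^(0.14×4) = 393390·e^0.56 = 688698.

688698 mussels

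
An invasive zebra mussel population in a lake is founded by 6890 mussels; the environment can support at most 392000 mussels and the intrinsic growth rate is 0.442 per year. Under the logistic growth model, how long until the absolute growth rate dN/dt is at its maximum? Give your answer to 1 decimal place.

9.1 years

Logistic growth is fastest at N = K/2 = 196000.
A = (K − N₀)/N₀ = 55.894. Set K/(1 + A·e^(−rt)) = K/2 → A·e^(−rt) = 1.
e^(−0.442t) = 1/55.894 = 0.017891, so t = ln(55.894)/0.442 = 4.0235/0.442 = 9.1028.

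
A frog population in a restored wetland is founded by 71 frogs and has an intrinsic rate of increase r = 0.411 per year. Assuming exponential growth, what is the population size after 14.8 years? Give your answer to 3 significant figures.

N(t) = N₀·e^(rt) = 71 × e^(0.411×14.8) = 71 × e^6.083.
e^6.083 ≈ 438.25, so N ≈ 71 × 438.25 = 31116.1.

31100 frogs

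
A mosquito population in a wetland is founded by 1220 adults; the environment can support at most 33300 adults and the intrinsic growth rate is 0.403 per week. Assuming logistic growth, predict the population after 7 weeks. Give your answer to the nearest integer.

12979 adults

A = (K − N₀)/N₀ = (33300 − 1220)/1220 = 26.295.
N(t) = K/(1 + A·e^(−rt)) = 33300/(1 + 26.295×e^(−0.403×7)).
e^(−2.821) = 0.059546; denominator = 1 + 26.295×0.059546 = 2.5658.
N = 33300/2.5658 = 12978.5.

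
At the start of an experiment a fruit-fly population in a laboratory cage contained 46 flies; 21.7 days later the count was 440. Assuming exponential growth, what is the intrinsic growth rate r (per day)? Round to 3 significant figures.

0.104 per day

From N(t) = N₀·e^(rt): e^(r·21.7) = 440/46 = 9.5652.
r·21.7 = ln(9.5652) = 2.2581, so r = 2.2581/21.7 = 0.10406.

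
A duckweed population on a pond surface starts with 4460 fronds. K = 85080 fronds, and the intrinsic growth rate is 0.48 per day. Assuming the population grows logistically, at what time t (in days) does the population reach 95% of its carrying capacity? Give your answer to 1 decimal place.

A = (K − N₀)/N₀ = (85080 − 4460)/4460 = 18.076.
Solve 85080/(1 + 18.076·e^(−0.48t)) = 80826: 1 + 18.076·e^(−0.48t) = 1.0526, so e^(−0.48t) = 0.00291165.
−0.48·t = ln(0.00291165) = -5.839, so t = 5.839/0.48 = 12.165.

12.2 days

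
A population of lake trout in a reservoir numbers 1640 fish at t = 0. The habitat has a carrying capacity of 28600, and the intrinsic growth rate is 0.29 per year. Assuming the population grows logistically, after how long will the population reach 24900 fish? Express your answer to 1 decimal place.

A = (K − N₀)/N₀ = (28600 − 1640)/1640 = 16.439.
Solve 28600/(1 + 16.439·e^(−0.29t)) = 24900: 1 + 16.439·e^(−0.29t) = 1.1486, so e^(−0.29t) = 0.00903912.
−0.29·t = ln(0.00903912) = -4.7062, so t = 4.7062/0.29 = 16.228.

16.2 years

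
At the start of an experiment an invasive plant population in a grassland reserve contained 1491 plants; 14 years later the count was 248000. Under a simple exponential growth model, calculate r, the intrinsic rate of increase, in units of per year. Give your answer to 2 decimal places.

From N(t) = N₀·e^(rt): e^(r·14) = 248000/1491 = 166.33.
r·14 = ln(166.33) = 5.114, so r = 5.114/14 = 0.36528.

0.37 per year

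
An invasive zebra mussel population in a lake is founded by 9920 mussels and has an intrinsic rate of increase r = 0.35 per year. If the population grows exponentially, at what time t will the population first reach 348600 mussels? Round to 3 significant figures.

Set N₀·e^(rt) = 348600: e^(0.35·t) = 348600/9920 = 35.141.
0.35·t = ln(35.141) = 3.5594, so t = 3.5594/0.35 = 10.17.

10.2 years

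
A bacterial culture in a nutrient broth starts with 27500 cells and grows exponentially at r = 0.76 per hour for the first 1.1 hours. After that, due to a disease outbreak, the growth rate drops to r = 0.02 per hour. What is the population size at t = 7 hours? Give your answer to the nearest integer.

Phase 1: N(1.1) = 27500·e^(0.76×1.1) = 27500·e^0.836 = 63445.8.
Phase 2 runs for 7 − 1.1 = 5.9 hours at r = 0.02.
N(7) = 63445.8·e^(0.02×5.9) = 63445.8·e^0.118 = 71392.

71392 cells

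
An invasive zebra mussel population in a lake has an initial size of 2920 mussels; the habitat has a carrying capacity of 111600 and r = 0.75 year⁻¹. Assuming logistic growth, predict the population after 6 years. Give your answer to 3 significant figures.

A = (K − N₀)/N₀ = (111600 − 2920)/2920 = 37.219.
N(t) = K/(1 + A·e^(−rt)) = 111600/(1 + 37.219×e^(−0.75×6)).
e^(−4.5) = 0.011109; denominator = 1 + 37.219×0.011109 = 1.4135.
N = 111600/1.4135 = 78954.8.

79000 mussels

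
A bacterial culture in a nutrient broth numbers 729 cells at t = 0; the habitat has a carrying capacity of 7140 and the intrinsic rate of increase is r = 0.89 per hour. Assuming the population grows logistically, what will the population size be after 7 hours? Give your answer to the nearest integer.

A = (K − N₀)/N₀ = (7140 − 729)/729 = 8.7942.
N(t) = K/(1 + A·e^(−rt)) = 7140/(1 + 8.7942×e^(−0.89×7)).
e^(−6.23) = 0.0019695; denominator = 1 + 8.7942×0.0019695 = 1.0173.
N = 7140/1.0173 = 7018.44.

7018 cells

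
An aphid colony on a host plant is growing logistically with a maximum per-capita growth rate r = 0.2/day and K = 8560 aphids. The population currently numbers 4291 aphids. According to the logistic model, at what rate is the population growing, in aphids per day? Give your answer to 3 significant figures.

dN/dt = rN(1 − N/K) = 0.2 × 4291 × (1 − 4291/8560).
1 − 4291/8560 = 0.49871; dN/dt = 0.2 × 4291 × 0.49871 = 428.

428 aphids per day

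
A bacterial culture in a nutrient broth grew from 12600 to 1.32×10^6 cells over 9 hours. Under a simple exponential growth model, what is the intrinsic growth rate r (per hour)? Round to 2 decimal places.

From N(t) = N₀·e^(rt): e^(r·9) = 1.32×10^6/12600 = 104.76.
r·9 = ln(104.76) = 4.6517, so r = 4.6517/9 = 0.51685.

0.52 per hour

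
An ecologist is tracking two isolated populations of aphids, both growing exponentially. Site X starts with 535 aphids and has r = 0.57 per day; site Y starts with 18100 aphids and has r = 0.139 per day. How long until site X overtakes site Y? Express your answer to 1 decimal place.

8.2 days

Set 535·e^(0.57t) = 18100·e^(0.139t).
e^((0.57 − 0.139)t) = 18100/535 → e^(0.431·t) = 33.832.
0.431·t = ln(33.832) = 3.5214, so t = 3.5214/0.431 = 8.1703.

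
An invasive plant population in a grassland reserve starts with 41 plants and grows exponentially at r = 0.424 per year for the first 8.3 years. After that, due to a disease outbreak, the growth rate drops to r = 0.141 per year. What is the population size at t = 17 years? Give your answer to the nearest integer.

4720 plants

Phase 1: N(8.3) = 41·e^(0.424×8.3) = 41·e^3.519 = 1384.05.
Phase 2 runs for 17 − 8.3 = 8.7 years at r = 0.141.
N(17) = 1384.05·e^(0.141×8.7) = 1384.05·e^1.227 = 4719.57.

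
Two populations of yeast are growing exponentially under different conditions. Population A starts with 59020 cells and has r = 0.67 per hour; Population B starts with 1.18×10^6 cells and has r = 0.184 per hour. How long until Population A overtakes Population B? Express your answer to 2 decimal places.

Set 59020·e^(0.67t) = 1.18×10^6·e^(0.184t).
e^((0.67 − 0.184)t) = 1.18×10^6/59020 → e^(0.486·t) = 19.993.
0.486·t = ln(19.993) = 2.9954, so t = 2.9954/0.486 = 6.1634.

6.16 hours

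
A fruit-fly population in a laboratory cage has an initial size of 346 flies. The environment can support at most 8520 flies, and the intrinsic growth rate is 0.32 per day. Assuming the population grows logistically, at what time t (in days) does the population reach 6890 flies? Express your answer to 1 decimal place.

14.4 days

A = (K − N₀)/N₀ = (8520 − 346)/346 = 23.624.
Solve 8520/(1 + 23.624·e^(−0.32t)) = 6890: 1 + 23.624·e^(−0.32t) = 1.2366, so e^(−0.32t) = 0.0100141.
−0.32·t = ln(0.0100141) = -4.6038, so t = 4.6038/0.32 = 14.387.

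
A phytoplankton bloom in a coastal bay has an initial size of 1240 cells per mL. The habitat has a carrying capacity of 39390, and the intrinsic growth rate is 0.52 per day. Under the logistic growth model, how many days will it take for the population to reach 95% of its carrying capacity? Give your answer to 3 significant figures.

A = (K − N₀)/N₀ = (39390 − 1240)/1240 = 30.766.
Solve 39390/(1 + 30.766·e^(−0.52t)) = 37420.5: 1 + 30.766·e^(−0.52t) = 1.0526, so e^(−0.52t) = 0.0017107.
−0.52·t = ln(0.0017107) = -6.3709, so t = 6.3709/0.52 = 12.252.

12.3 days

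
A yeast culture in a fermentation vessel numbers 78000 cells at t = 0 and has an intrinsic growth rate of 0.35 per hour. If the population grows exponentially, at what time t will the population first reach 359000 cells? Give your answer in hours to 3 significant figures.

4.36 hours

Set N₀·e^(rt) = 359000: e^(0.35·t) = 359000/78000 = 4.6026.
0.35·t = ln(4.6026) = 1.5266, so t = 1.5266/0.35 = 4.3618.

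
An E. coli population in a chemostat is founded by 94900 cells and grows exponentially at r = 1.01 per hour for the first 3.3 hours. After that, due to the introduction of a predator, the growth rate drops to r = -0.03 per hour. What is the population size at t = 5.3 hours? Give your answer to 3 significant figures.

2500000 cells

Phase 1: N(3.3) = 94900·e^(1.01×3.3) = 94900·e^3.333 = 2.659315×10^6.
Phase 2 runs for 5.3 − 3.3 = 2 hours at r = -0.03.
N(5.3) = 2.659315×10^6·e^(-0.03×2) = 2.659315×10^6·e^-0.06 = 2.504448×10^6.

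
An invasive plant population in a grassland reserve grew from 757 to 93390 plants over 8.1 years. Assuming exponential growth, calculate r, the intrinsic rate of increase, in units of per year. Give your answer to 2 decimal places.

From N(t) = N₀·e^(rt): e^(r·8.1) = 93390/757 = 123.37.
r·8.1 = ln(123.37) = 4.8152, so r = 4.8152/8.1 = 0.59447.

0.59 per year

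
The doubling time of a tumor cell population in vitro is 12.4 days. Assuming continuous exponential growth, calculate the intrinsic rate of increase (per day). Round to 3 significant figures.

r = ln(2)/t_d = 0.6931/12.4 = 0.055899.

0.0559 per day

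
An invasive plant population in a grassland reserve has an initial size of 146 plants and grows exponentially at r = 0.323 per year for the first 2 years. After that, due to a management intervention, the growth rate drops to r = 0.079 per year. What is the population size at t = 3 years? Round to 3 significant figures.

301 plants

Phase 1: N(2) = 146·e^(0.323×2) = 146·e^0.646 = 278.553.
Phase 2 runs for 3 − 2 = 1 years at r = 0.079.
N(3) = 278.553·e^(0.079×1) = 278.553·e^0.079 = 301.451.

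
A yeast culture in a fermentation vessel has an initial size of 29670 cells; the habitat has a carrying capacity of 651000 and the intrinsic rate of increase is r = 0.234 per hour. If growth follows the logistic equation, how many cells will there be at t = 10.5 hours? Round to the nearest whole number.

232958 cells

A = (K − N₀)/N₀ = (651000 − 29670)/29670 = 20.941.
N(t) = K/(1 + A·e^(−rt)) = 651000/(1 + 20.941×e^(−0.234×10.5)).
e^(−2.457) = 0.085692; denominator = 1 + 20.941×0.085692 = 2.7945.
N = 651000/2.7945 = 232958.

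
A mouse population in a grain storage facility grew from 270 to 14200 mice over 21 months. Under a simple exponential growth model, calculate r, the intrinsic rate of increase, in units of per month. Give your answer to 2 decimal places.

From N(t) = N₀·e^(rt): e^(r·21) = 14200/270 = 52.593.
r·21 = ln(52.593) = 3.9626, so r = 3.9626/21 = 0.18869.

0.19 per month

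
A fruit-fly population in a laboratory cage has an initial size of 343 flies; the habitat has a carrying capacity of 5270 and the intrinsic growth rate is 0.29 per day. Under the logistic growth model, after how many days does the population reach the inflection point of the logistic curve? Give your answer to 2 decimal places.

9.19 days

Logistic growth is fastest at N = K/2 = 2635.
A = (K − N₀)/N₀ = 14.364. Set K/(1 + A·e^(−rt)) = K/2 → A·e^(−rt) = 1.
e^(−0.29t) = 1/14.364 = 0.0696164, so t = ln(14.364)/0.29 = 2.6648/0.29 = 9.1888.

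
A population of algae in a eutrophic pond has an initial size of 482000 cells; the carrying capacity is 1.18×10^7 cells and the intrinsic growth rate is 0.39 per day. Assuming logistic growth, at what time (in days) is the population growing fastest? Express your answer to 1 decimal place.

8.1 days

Logistic growth is fastest at N = K/2 = 5.9×10^6.
A = (K − N₀)/N₀ = 23.481. Set K/(1 + A·e^(−rt)) = K/2 → A·e^(−rt) = 1.
e^(−0.39t) = 1/23.481 = 0.042587, so t = ln(23.481)/0.39 = 3.1562/0.39 = 8.0928.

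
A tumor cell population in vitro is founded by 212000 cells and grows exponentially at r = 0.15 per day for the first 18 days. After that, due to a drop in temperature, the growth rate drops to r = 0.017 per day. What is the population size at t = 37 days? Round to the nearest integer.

Phase 1: N(18) = 212000·e^(0.15×18) = 212000·e^2.7 = 3.154503×10^6.
Phase 2 runs for 37 − 18 = 19 days at r = 0.017.
N(37) = 3.154503×10^6·e^(0.017×19) = 3.154503×10^6·e^0.323 = 4.357206×10^6.

4357206 cells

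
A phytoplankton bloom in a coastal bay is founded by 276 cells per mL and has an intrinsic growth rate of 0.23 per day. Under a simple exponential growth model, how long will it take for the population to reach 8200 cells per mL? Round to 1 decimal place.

Set N₀·e^(rt) = 8200: e^(0.23·t) = 8200/276 = 29.71.
0.23·t = ln(29.71) = 3.3915, so t = 3.3915/0.23 = 14.746.

14.7 days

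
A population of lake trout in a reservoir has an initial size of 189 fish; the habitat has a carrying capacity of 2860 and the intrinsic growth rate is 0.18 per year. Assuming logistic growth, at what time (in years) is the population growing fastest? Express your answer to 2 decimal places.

14.71 years

Logistic growth is fastest at N = K/2 = 1430.
A = (K − N₀)/N₀ = 14.132. Set K/(1 + A·e^(−rt)) = K/2 → A·e^(−rt) = 1.
e^(−0.18t) = 1/14.132 = 0.07076, so t = ln(14.132)/0.18 = 2.6485/0.18 = 14.714.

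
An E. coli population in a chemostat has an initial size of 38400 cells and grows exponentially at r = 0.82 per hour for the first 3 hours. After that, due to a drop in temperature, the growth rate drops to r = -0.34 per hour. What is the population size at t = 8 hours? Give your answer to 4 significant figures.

Phase 1: N(3) = 38400·e^(0.82×3) = 38400·e^2.46 = 449465.
Phase 2 runs for 8 − 3 = 5 hours at r = -0.34.
N(8) = 449465·e^(-0.34×5) = 449465·e^-1.7 = 82109.8.

82110 cells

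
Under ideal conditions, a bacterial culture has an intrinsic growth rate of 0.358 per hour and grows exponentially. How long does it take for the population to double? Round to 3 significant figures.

Doubling time t_d = ln(2)/r = 0.6931/0.358 = 1.9362.

1.94 hours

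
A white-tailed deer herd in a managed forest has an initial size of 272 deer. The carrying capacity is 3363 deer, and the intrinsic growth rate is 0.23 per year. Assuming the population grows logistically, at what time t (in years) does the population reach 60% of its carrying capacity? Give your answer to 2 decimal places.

A = (K − N₀)/N₀ = (3363 − 272)/272 = 11.364.
Solve 3363/(1 + 11.364·e^(−0.23t)) = 2017.8: 1 + 11.364·e^(−0.23t) = 1.6667, so e^(−0.23t) = 0.0586649.
−0.23·t = ln(0.0586649) = -2.8359, so t = 2.8359/0.23 = 12.33.

12.33 years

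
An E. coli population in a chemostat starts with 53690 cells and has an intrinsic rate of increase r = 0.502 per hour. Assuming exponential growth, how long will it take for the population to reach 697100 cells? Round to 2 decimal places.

Set N₀·e^(rt) = 697100: e^(0.502·t) = 697100/53690 = 12.984.
0.502·t = ln(12.984) = 2.5637, so t = 2.5637/0.502 = 5.107.

5.11 hours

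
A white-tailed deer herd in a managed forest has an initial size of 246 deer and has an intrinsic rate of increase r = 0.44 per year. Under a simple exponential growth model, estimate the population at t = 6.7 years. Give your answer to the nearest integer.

N(t) = N₀·e^(rt) = 246 × e^(0.44×6.7) = 246 × e^2.948.
e^2.948 ≈ 19.068, so N ≈ 246 × 19.068 = 4690.67.

4691 deer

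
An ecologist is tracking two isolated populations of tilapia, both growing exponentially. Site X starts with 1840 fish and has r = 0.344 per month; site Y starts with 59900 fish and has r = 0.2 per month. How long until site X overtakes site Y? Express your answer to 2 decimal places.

24.19 months

Set 1840·e^(0.344t) = 59900·e^(0.2t).
e^((0.344 − 0.2)t) = 59900/1840 → e^(0.144·t) = 32.554.
0.144·t = ln(32.554) = 3.4829, so t = 3.4829/0.144 = 24.187.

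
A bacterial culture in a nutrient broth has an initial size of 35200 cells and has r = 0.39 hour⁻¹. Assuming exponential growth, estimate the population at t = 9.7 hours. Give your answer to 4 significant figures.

1547000 cells

N(t) = N₀·e^(rt) = 35200 × e^(0.39×9.7) = 35200 × e^3.783.
e^3.783 ≈ 43.948, so N ≈ 35200 × 43.948 = 1.546959×10^6.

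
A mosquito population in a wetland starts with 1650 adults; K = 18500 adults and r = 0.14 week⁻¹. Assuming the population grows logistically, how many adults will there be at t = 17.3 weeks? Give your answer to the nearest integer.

9705 adults

A = (K − N₀)/N₀ = (18500 − 1650)/1650 = 10.212.
N(t) = K/(1 + A·e^(−rt)) = 18500/(1 + 10.212×e^(−0.14×17.3)).
e^(−2.422) = 0.088744; denominator = 1 + 10.212×0.088744 = 1.9063.
N = 18500/1.9063 = 9704.85.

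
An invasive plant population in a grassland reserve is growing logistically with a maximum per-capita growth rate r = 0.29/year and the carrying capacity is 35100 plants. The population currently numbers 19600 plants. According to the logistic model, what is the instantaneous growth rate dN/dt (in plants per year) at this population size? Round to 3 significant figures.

2510 plants per year

dN/dt = rN(1 − N/K) = 0.29 × 19600 × (1 − 19600/35100).
1 − 19600/35100 = 0.4416; dN/dt = 0.29 × 19600 × 0.4416 = 2510.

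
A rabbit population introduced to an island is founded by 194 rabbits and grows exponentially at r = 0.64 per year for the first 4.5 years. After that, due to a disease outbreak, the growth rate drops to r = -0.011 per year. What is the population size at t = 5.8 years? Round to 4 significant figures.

Phase 1: N(4.5) = 194·e^(0.64×4.5) = 194·e^2.88 = 3455.97.
Phase 2 runs for 5.8 − 4.5 = 1.3 years at r = -0.011.
N(5.8) = 3455.97·e^(-0.011×1.3) = 3455.97·e^-0.0143 = 3406.9.

3407 rabbits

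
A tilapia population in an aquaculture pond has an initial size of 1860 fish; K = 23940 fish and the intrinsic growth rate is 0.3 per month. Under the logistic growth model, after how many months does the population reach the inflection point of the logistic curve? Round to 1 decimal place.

8.2 months

Logistic growth is fastest at N = K/2 = 11970.
A = (K − N₀)/N₀ = 11.871. Set K/(1 + A·e^(−rt)) = K/2 → A·e^(−rt) = 1.
e^(−0.3t) = 1/11.871 = 0.0842391, so t = ln(11.871)/0.3 = 2.4741/0.3 = 8.247.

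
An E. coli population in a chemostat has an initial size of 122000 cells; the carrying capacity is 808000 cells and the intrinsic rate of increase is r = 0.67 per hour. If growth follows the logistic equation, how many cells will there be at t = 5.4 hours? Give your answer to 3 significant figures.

A = (K − N₀)/N₀ = (808000 − 122000)/122000 = 5.623.
N(t) = K/(1 + A·e^(−rt)) = 808000/(1 + 5.623×e^(−0.67×5.4)).
e^(−3.618) = 0.026836; denominator = 1 + 5.623×0.026836 = 1.1509.
N = 808000/1.1509 = 702060.

702000 cells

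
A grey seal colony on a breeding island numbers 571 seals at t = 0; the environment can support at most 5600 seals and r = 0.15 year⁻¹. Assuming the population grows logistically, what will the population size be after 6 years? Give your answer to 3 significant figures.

1220 seals

A = (K − N₀)/N₀ = (5600 − 571)/571 = 8.8074.
N(t) = K/(1 + A·e^(−rt)) = 5600/(1 + 8.8074×e^(−0.15×6)).
e^(−0.9) = 0.40657; denominator = 1 + 8.8074×0.40657 = 4.5808.
N = 5600/4.5808 = 1222.49.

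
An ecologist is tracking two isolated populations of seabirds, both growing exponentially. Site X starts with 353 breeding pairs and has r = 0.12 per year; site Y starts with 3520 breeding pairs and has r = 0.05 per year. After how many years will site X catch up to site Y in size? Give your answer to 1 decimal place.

Set 353·e^(0.12t) = 3520·e^(0.05t).
e^((0.12 − 0.05)t) = 3520/353 → e^(0.07·t) = 9.9717.
0.07·t = ln(9.9717) = 2.2997, so t = 2.2997/0.07 = 32.854.

32.9 years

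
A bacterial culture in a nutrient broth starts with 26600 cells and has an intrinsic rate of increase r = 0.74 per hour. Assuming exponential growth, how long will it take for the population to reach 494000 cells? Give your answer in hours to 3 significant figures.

3.95 hours

Set N₀·e^(rt) = 494000: e^(0.74·t) = 494000/26600 = 18.571.
0.74·t = ln(18.571) = 2.9216, so t = 2.9216/0.74 = 3.9481.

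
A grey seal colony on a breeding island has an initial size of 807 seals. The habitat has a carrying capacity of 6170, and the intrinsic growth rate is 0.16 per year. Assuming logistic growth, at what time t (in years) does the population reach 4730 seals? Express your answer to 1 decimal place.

A = (K − N₀)/N₀ = (6170 − 807)/807 = 6.6456.
Solve 6170/(1 + 6.6456·e^(−0.16t)) = 4730: 1 + 6.6456·e^(−0.16t) = 1.3044, so e^(−0.16t) = 0.0458107.
−0.16·t = ln(0.0458107) = -3.0832, so t = 3.0832/0.16 = 19.27.

19.3 years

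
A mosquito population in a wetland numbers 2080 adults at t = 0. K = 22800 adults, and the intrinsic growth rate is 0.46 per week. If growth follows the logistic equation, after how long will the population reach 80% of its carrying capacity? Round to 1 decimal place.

A = (K − N₀)/N₀ = (22800 − 2080)/2080 = 9.9615.
Solve 22800/(1 + 9.9615·e^(−0.46t)) = 18240: 1 + 9.9615·e^(−0.46t) = 1.25, so e^(−0.46t) = 0.0250965.
−0.46·t = ln(0.0250965) = -3.685, so t = 3.685/0.46 = 8.0109.

8.0 weeks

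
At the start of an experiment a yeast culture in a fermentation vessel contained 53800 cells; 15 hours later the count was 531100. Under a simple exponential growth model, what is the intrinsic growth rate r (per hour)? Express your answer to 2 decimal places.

From N(t) = N₀·e^(rt): e^(r·15) = 531100/53800 = 9.8717.
r·15 = ln(9.8717) = 2.2897, so r = 2.2897/15 = 0.15265.

0.15 per hour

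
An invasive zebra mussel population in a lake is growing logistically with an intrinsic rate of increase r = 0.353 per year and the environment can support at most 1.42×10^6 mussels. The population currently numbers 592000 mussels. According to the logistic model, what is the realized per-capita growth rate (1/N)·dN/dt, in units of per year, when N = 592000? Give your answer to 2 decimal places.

0.21 per year

(1/N)·dN/dt = r(1 − N/K) = 0.353 × (1 − 592000/1.42×10^6).
= 0.353 × 0.5831 = 0.20583.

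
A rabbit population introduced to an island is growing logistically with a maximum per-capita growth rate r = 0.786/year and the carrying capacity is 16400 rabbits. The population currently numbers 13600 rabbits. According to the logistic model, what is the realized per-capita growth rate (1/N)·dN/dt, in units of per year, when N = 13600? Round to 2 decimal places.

0.13 per year

(1/N)·dN/dt = r(1 − N/K) = 0.786 × (1 − 13600/16400).
= 0.786 × 0.17073 = 0.1342.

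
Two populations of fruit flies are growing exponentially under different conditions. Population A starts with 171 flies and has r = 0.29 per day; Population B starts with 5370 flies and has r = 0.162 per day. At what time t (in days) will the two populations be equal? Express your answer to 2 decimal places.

Set 171·e^(0.29t) = 5370·e^(0.162t).
e^((0.29 − 0.162)t) = 5370/171 → e^(0.128·t) = 31.404.
0.128·t = ln(31.404) = 3.4469, so t = 3.4469/0.128 = 26.929.

26.93 days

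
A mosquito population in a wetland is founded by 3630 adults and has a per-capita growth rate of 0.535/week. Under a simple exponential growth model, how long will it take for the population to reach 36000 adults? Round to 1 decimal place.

Set N₀·e^(rt) = 36000: e^(0.535·t) = 36000/3630 = 9.9174.
0.535·t = ln(9.9174) = 2.2943, so t = 2.2943/0.535 = 4.2884.

4.3 weeks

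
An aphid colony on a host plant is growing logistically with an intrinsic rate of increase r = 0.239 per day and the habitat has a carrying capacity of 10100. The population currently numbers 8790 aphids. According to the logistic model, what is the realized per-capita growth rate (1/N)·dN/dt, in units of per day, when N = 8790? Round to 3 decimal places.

0.031 per day

(1/N)·dN/dt = r(1 − N/K) = 0.239 × (1 − 8790/10100).
= 0.239 × 0.1297 = 0.030999.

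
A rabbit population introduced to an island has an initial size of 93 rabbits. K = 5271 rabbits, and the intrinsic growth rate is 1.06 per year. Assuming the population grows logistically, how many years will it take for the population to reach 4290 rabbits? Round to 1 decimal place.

5.2 years

A = (K − N₀)/N₀ = (5271 − 93)/93 = 55.677.
Solve 5271/(1 + 55.677·e^(−1.06t)) = 4290: 1 + 55.677·e^(−1.06t) = 1.2287, so e^(−1.06t) = 0.00410707.
−1.06·t = ln(0.00410707) = -5.495, so t = 5.495/1.06 = 5.184.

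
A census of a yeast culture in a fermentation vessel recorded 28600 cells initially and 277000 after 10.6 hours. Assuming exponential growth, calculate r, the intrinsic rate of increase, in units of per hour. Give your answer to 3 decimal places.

0.214 per hour

From N(t) = N₀·e^(rt): e^(r·10.6) = 277000/28600 = 9.6853.
r·10.6 = ln(9.6853) = 2.2706, so r = 2.2706/10.6 = 0.21421.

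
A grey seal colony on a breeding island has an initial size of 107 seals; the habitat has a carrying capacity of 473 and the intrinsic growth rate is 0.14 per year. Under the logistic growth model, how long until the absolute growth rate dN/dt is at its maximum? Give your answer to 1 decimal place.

Logistic growth is fastest at N = K/2 = 236.5.
A = (K − N₀)/N₀ = 3.4206. Set K/(1 + A·e^(−rt)) = K/2 → A·e^(−rt) = 1.
e^(−0.14t) = 1/3.4206 = 0.29235, so t = ln(3.4206)/0.14 = 1.2298/0.14 = 8.7843.

8.8 years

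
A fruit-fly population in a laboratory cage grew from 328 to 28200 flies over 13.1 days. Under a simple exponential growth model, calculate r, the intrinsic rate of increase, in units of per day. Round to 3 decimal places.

0.340 per day

From N(t) = N₀·e^(rt): e^(r·13.1) = 28200/328 = 85.976.
r·13.1 = ln(85.976) = 4.4541, so r = 4.4541/13.1 = 0.34.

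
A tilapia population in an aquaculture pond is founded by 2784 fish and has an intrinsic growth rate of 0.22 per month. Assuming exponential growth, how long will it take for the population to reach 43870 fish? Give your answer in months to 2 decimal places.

12.53 months

Set N₀·e^(rt) = 43870: e^(0.22·t) = 43870/2784 = 15.758.
0.22·t = ln(15.758) = 2.7573, so t = 2.7573/0.22 = 12.533.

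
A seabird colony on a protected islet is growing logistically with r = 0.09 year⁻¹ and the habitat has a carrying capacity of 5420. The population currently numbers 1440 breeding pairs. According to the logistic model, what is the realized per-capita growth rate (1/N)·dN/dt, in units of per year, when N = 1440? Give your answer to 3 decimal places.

0.066 per year

(1/N)·dN/dt = r(1 − N/K) = 0.09 × (1 − 1440/5420).
= 0.09 × 0.73432 = 0.066089.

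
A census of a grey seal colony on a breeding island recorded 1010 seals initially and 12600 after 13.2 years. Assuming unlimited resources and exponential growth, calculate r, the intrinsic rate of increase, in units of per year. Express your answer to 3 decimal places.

From N(t) = N₀·e^(rt): e^(r·13.2) = 12600/1010 = 12.475.
r·13.2 = ln(12.475) = 2.5237, so r = 2.5237/13.2 = 0.19119.

0.191 per year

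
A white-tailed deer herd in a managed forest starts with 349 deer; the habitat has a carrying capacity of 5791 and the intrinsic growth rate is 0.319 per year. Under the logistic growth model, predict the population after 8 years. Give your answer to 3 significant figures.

A = (K − N₀)/N₀ = (5791 − 349)/349 = 15.593.
N(t) = K/(1 + A·e^(−rt)) = 5791/(1 + 15.593×e^(−0.319×8)).
e^(−2.552) = 0.077926; denominator = 1 + 15.593×0.077926 = 2.2151.
N = 5791/2.2151 = 2614.32.

2610 deer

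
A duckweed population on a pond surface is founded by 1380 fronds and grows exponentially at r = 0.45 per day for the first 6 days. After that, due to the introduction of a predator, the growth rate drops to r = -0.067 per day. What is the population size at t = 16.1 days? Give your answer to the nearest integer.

10437 fronds

Phase 1: N(6) = 1380·e^(0.45×6) = 1380·e^2.7 = 20534.
Phase 2 runs for 16.1 − 6 = 10.1 days at r = -0.067.
N(16.1) = 20534·e^(-0.067×10.1) = 20534·e^-0.6767 = 10437.3.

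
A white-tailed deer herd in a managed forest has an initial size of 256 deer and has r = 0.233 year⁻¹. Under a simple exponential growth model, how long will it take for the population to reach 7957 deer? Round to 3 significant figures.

Set N₀·e^(rt) = 7957: e^(0.233·t) = 7957/256 = 31.082.
0.233·t = ln(31.082) = 3.4366, so t = 3.4366/0.233 = 14.749.

14.7 years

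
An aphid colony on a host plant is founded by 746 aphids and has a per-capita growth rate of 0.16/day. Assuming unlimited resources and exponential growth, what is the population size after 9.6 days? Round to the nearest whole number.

N(t) = N₀·e^(rt) = 746 × e^(0.16×9.6) = 746 × e^1.536.
e^1.536 ≈ 4.646, so N ≈ 746 × 4.646 = 3465.89.

3466 aphids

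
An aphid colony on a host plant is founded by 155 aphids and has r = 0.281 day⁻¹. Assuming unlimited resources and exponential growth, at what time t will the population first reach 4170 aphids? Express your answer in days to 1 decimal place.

Set N₀·e^(rt) = 4170: e^(0.281·t) = 4170/155 = 26.903.
0.281·t = ln(26.903) = 3.2922, so t = 3.2922/0.281 = 11.716.

11.7 days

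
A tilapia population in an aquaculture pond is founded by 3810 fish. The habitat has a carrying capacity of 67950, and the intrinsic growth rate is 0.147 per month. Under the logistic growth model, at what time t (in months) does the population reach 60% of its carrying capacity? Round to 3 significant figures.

22.0 months

A = (K − N₀)/N₀ = (67950 − 3810)/3810 = 16.835.
Solve 67950/(1 + 16.835·e^(−0.147t)) = 40770: 1 + 16.835·e^(−0.147t) = 1.6667, so e^(−0.147t) = 0.0396009.
−0.147·t = ln(0.0396009) = -3.2289, so t = 3.2289/0.147 = 21.965.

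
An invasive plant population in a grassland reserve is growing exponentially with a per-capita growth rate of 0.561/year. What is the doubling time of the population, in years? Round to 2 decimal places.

1.24 years

Doubling time t_d = ln(2)/r = 0.6931/0.561 = 1.2356.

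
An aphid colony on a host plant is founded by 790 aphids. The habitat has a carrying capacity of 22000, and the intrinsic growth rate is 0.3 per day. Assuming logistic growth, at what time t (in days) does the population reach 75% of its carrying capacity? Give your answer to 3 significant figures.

14.6 days

A = (K − N₀)/N₀ = (22000 − 790)/790 = 26.848.
Solve 22000/(1 + 26.848·e^(−0.3t)) = 16500: 1 + 26.848·e^(−0.3t) = 1.3333, so e^(−0.3t) = 0.0124155.
−0.3·t = ln(0.0124155) = -4.3888, so t = 4.3888/0.3 = 14.629.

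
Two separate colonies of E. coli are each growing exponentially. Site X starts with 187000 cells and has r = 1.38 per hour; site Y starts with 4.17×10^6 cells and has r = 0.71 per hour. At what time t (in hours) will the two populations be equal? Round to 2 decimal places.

4.63 hours

Set 187000·e^(1.38t) = 4.17×10^6·e^(0.71t).
e^((1.38 − 0.71)t) = 4.17×10^6/187000 → e^(0.67·t) = 22.299.
0.67·t = ln(22.299) = 3.1046, so t = 3.1046/0.67 = 4.6337.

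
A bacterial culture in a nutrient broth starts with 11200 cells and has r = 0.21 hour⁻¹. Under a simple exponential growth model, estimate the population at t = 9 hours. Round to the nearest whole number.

N(t) = N₀·e^(rt) = 11200 × e^(0.21×9) = 11200 × e^1.89.
e^1.89 ≈ 6.6194, so N ≈ 11200 × 6.6194 = 74136.9.

74137 cells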